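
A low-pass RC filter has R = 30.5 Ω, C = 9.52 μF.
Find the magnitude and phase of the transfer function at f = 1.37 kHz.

Step 1 — Angular frequency: ω = 2π·1370 = 8608 rad/s.
Step 2 — Transfer function: H(jω) = 1/(1 + jωRC).
Step 3 — Denominator: 1 + jωRC = 1 + j·8608·30.5·9.52e-06 = 1 + j2.499.
Step 4 — H = 0.138 - j0.3449.
Step 5 — Magnitude: |H| = 0.3715 (-8.6 dB); phase: φ = -68.2°.

|H| = 0.3715 (-8.6 dB), φ = -68.2°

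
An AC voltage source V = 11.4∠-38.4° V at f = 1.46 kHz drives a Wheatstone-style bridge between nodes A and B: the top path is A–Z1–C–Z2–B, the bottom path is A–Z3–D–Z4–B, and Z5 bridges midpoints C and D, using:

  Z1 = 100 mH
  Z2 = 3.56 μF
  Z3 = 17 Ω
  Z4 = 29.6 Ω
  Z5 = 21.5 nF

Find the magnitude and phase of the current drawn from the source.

Step 1 — Angular frequency: ω = 2π·f = 2π·1460 = 9173 rad/s.
Step 2 — Component impedances:
  Z1: Z = jωL = j·9173·0.1 = 0 + j917.3 Ω
  Z2: Z = 1/(jωC) = -j/(ω·C) = 0 - j30.62 Ω
  Z3: Z = R = 17 Ω
  Z4: Z = R = 29.6 Ω
  Z5: Z = 1/(jωC) = -j/(ω·C) = 0 - j5070 Ω
Step 3 — Bridge requires nodal analysis (the Z5 bridge couples midpoints C and D, so the two paths cannot be reduced to a simple series/parallel combination). Setting node B to ground and injecting 1 A at node A, the 3-node admittance system at A, C, D solves to V_A = Z_AB = 46.49 + j2.253 Ω = 46.54∠2.8° Ω.
Step 4 — Source phasor: V = 11.4∠-38.4° V = 8.934 - j7.081 V.
Step 5 — Ohm's law: I = V / Z_total = (8.934 - j7.081) / (46.49 + j2.253) = 0.1844 - j0.1612 A.
Step 6 — Convert to polar: |I| = 0.2449 A, ∠I = -41.2°.

I = 0.2449∠-41.2° A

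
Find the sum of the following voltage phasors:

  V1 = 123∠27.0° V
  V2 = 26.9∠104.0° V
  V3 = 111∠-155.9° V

Step 1 — Convert each phasor to rectangular form:
  V1 = 123·(cos(27.0°) + j·sin(27.0°)) = 109.6 + j55.84 V
  V2 = 26.9·(cos(104.0°) + j·sin(104.0°)) = -6.508 + j26.1 V
  V3 = 111·(cos(-155.9°) + j·sin(-155.9°)) = -101.3 - j45.32 V
Step 2 — Sum components: V_total = 1.762 + j36.62 V.
Step 3 — Convert to polar: |V_total| = 36.66 V, ∠V_total = 87.2°.

V_total = 36.66∠87.2° V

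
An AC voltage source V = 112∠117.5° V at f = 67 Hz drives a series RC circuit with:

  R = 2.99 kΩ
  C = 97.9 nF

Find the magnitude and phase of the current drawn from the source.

Step 1 — Angular frequency: ω = 2π·f = 2π·67 = 421 rad/s.
Step 2 — Component impedances:
  R: Z = R = 2990 Ω
  C: Z = 1/(jωC) = -j/(ω·C) = 0 - j2.426e+04 Ω
Step 3 — Series combination: Z_total = R + C = 2990 - j2.426e+04 Ω = 2.445e+04∠-83.0° Ω.
Step 4 — Source phasor: V = 112∠117.5° V = -51.72 + j99.35 V.
Step 5 — Ohm's law: I = V / Z_total = (-51.72 + j99.35) / (2990 - j2.426e+04) = -0.004292 - j0.001603 A.
Step 6 — Convert to polar: |I| = 0.004581 A, ∠I = -159.5°.

I = 0.004581∠-159.5° A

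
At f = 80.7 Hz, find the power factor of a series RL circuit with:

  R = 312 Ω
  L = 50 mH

Step 1 — Angular frequency: ω = 2π·f = 2π·80.7 = 507.1 rad/s.
Step 2 — Component impedances:
  R: Z = R = 312 Ω
  L: Z = jωL = j·507.1·0.05 = 0 + j25.35 Ω
Step 3 — Series combination: Z_total = R + L = 312 + j25.35 Ω = 313∠4.6° Ω.
Step 4 — Power factor: PF = cos(φ) = Re(Z)/|Z| = 312/313.03 = 0.9967.
Step 5 — Type: Im(Z) = 25.35 ⇒ lagging (phase φ = 4.6°).

PF = 0.9967 (lagging, φ = 4.6°)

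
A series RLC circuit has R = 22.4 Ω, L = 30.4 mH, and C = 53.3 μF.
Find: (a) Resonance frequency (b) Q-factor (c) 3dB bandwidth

Step 1 — Resonance: ω₀ = 1/√(LC) = 1/√(0.0304·5.33e-05) = 785.6 rad/s.
Step 2 — f₀ = ω₀/(2π) = 125 Hz.
Step 3 — Series Q: Q = ω₀L/R = 785.6·0.0304/22.4 = 1.066.
Step 4 — Bandwidth: Δω = ω₀/Q = 736.8 rad/s; BW = Δω/(2π) = 117.3 Hz.

(a) f₀ = 125 Hz  (b) Q = 1.066  (c) BW = 117.3 Hz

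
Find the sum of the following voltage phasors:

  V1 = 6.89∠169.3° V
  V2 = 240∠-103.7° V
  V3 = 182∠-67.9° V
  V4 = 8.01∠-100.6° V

Step 1 — Convert each phasor to rectangular form:
  V1 = 6.89·(cos(169.3°) + j·sin(169.3°)) = -6.77 + j1.279 V
  V2 = 240·(cos(-103.7°) + j·sin(-103.7°)) = -56.84 - j233.2 V
  V3 = 182·(cos(-67.9°) + j·sin(-67.9°)) = 68.47 - j168.6 V
  V4 = 8.01·(cos(-100.6°) + j·sin(-100.6°)) = -1.473 - j7.873 V
Step 2 — Sum components: V_total = 3.388 - j408.4 V.
Step 3 — Convert to polar: |V_total| = 408.4 V, ∠V_total = -89.5°.

V_total = 408.4∠-89.5° V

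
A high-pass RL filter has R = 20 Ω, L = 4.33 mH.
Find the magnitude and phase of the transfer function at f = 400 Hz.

Step 1 — Angular frequency: ω = 2π·400 = 2513 rad/s.
Step 2 — Transfer function: H(jω) = jωL/(R + jωL).
Step 3 — Numerator jωL = j·10.88; denominator R + jωL = 20 + j10.88.
Step 4 — H = 0.2284 + j0.4198.
Step 5 — Magnitude: |H| = 0.478 (-6.4 dB); phase: φ = 61.4°.

|H| = 0.478 (-6.4 dB), φ = 61.4°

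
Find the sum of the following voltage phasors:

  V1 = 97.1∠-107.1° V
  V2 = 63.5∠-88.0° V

Step 1 — Convert each phasor to rectangular form:
  V1 = 97.1·(cos(-107.1°) + j·sin(-107.1°)) = -28.55 - j92.81 V
  V2 = 63.5·(cos(-88.0°) + j·sin(-88.0°)) = 2.216 - j63.46 V
Step 2 — Sum components: V_total = -26.34 - j156.3 V.
Step 3 — Convert to polar: |V_total| = 158.5 V, ∠V_total = -99.6°.

V_total = 158.5∠-99.6° V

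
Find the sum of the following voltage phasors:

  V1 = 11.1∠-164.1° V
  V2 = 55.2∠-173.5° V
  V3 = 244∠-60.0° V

Step 1 — Convert each phasor to rectangular form:
  V1 = 11.1·(cos(-164.1°) + j·sin(-164.1°)) = -10.68 - j3.041 V
  V2 = 55.2·(cos(-173.5°) + j·sin(-173.5°)) = -54.85 - j6.249 V
  V3 = 244·(cos(-60.0°) + j·sin(-60.0°)) = 122 - j211.3 V
Step 2 — Sum components: V_total = 56.48 - j220.6 V.
Step 3 — Convert to polar: |V_total| = 227.7 V, ∠V_total = -75.6°.

V_total = 227.7∠-75.6° V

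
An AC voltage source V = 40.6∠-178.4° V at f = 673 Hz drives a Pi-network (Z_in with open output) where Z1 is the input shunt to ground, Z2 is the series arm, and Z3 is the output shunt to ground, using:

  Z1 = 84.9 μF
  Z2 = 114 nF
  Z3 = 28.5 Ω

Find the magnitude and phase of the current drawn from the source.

Step 1 — Angular frequency: ω = 2π·f = 2π·673 = 4229 rad/s.
Step 2 — Component impedances:
  Z1: Z = 1/(jωC) = -j/(ω·C) = 0 - j2.785 Ω
  Z2: Z = 1/(jωC) = -j/(ω·C) = 0 - j2074 Ω
  Z3: Z = R = 28.5 Ω
Step 3 — With open output, the series arm Z2 and the output shunt Z3 appear in series to ground: Z2 + Z3 = 28.5 - j2074 Ω.
Step 4 — Parallel with input shunt Z1: Z_in = Z1 || (Z2 + Z3) = 5.124e-05 - j2.782 Ω = 2.782∠-90.0° Ω.
Step 5 — Source phasor: V = 40.6∠-178.4° V = -40.58 - j1.134 V.
Step 6 — Ohm's law: I = V / Z_total = (-40.58 - j1.134) / (5.124e-05 - j2.782) = 0.4073 - j14.59 A.
Step 7 — Convert to polar: |I| = 14.6 A, ∠I = -88.4°.

I = 14.6∠-88.4° A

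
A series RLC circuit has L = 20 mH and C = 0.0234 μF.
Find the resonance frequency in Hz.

Step 1 — Resonance condition Im(Z)=0 gives ω₀ = 1/√(LC).
Step 2 — ω₀ = 1/√(0.02·2.34e-08) = 4.623e+04 rad/s.
Step 3 — f₀ = ω₀/(2π) = 7357 Hz.

f₀ = 7357 Hz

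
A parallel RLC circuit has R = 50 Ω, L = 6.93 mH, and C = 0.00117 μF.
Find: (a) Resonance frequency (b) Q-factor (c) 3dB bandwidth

Step 1 — Resonance: ω₀ = 1/√(LC) = 1/√(0.00693·1.17e-09) = 3.512e+05 rad/s.
Step 2 — f₀ = ω₀/(2π) = 5.589e+04 Hz.
Step 3 — Parallel Q: Q = R/(ω₀L) = 50/(3.512e+05·0.00693) = 0.02054.
Step 4 — Bandwidth: Δω = ω₀/Q = 1.709e+07 rad/s; BW = Δω/(2π) = 2.721e+06 Hz.

(a) f₀ = 5.589e+04 Hz  (b) Q = 0.02054  (c) BW = 2.721e+06 Hz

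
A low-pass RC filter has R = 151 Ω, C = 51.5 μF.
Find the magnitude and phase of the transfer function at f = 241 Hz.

Step 1 — Angular frequency: ω = 2π·241 = 1514 rad/s.
Step 2 — Transfer function: H(jω) = 1/(1 + jωRC).
Step 3 — Denominator: 1 + jωRC = 1 + j·1514·151·5.15e-05 = 1 + j11.78.
Step 4 — H = 0.00716 - j0.08431.
Step 5 — Magnitude: |H| = 0.08462 (-21.5 dB); phase: φ = -85.1°.

|H| = 0.08462 (-21.5 dB), φ = -85.1°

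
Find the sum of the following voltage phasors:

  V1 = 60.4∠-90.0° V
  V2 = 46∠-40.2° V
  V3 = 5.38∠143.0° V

Step 1 — Convert each phasor to rectangular form:
  V1 = 60.4·(cos(-90.0°) + j·sin(-90.0°)) = 0 - j60.4 V
  V2 = 46·(cos(-40.2°) + j·sin(-40.2°)) = 35.13 - j29.69 V
  V3 = 5.38·(cos(143.0°) + j·sin(143.0°)) = -4.297 + j3.238 V
Step 2 — Sum components: V_total = 30.84 - j86.85 V.
Step 3 — Convert to polar: |V_total| = 92.17 V, ∠V_total = -70.5°.

V_total = 92.17∠-70.5° V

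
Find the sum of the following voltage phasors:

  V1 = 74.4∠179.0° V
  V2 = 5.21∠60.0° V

Step 1 — Convert each phasor to rectangular form:
  V1 = 74.4·(cos(179.0°) + j·sin(179.0°)) = -74.39 + j1.298 V
  V2 = 5.21·(cos(60.0°) + j·sin(60.0°)) = 2.605 + j4.512 V
Step 2 — Sum components: V_total = -71.78 + j5.81 V.
Step 3 — Convert to polar: |V_total| = 72.02 V, ∠V_total = 175.4°.

V_total = 72.02∠175.4° V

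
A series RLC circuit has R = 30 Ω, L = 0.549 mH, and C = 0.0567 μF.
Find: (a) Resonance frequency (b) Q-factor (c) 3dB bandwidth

Step 1 — Resonance: ω₀ = 1/√(LC) = 1/√(0.000549·5.67e-08) = 1.792e+05 rad/s.
Step 2 — f₀ = ω₀/(2π) = 2.853e+04 Hz.
Step 3 — Series Q: Q = ω₀L/R = 1.792e+05·0.000549/30 = 3.28.
Step 4 — Bandwidth: Δω = ω₀/Q = 5.464e+04 rad/s; BW = Δω/(2π) = 8697 Hz.

(a) f₀ = 2.853e+04 Hz  (b) Q = 3.28  (c) BW = 8697 Hz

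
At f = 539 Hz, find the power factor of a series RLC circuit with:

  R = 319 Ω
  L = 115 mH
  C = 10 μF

Step 1 — Angular frequency: ω = 2π·f = 2π·539 = 3387 rad/s.
Step 2 — Component impedances:
  R: Z = R = 319 Ω
  L: Z = jωL = j·3387·0.115 = 0 + j389.5 Ω
  C: Z = 1/(jωC) = -j/(ω·C) = 0 - j29.53 Ω
Step 3 — Series combination: Z_total = R + L + C = 319 + j359.9 Ω = 481∠48.5° Ω.
Step 4 — Power factor: PF = cos(φ) = Re(Z)/|Z| = 319/480.95 = 0.6633.
Step 5 — Type: Im(Z) = 359.9 ⇒ lagging (phase φ = 48.5°).

PF = 0.6633 (lagging, φ = 48.5°)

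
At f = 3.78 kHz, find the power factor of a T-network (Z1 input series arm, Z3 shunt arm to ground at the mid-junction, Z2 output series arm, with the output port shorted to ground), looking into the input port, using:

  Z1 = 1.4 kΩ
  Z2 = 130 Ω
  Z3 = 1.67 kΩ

Step 1 — Angular frequency: ω = 2π·f = 2π·3780 = 2.375e+04 rad/s.
Step 2 — Component impedances:
  Z1: Z = R = 1400 Ω
  Z2: Z = R = 130 Ω
  Z3: Z = R = 1670 Ω
Step 3 — With the output port shorted to ground, the output series arm Z2 runs from the junction to ground; the shunt arm Z3 also runs from the junction to ground. They appear in parallel: Z3 || Z2 = 120.6 Ω.
Step 4 — Series with input arm Z1: Z_in = Z1 + (Z3 || Z2) = 1521 Ω = 1521∠0.0° Ω.
Step 5 — Power factor: PF = cos(φ) = Re(Z)/|Z| = 1521/1521 = 1.
Step 6 — Type: Im(Z) = 0 ⇒ unity (phase φ = 0.0°).

PF = 1 (unity, φ = 0.0°)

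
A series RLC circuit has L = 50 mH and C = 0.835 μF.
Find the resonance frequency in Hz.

Step 1 — Resonance condition Im(Z)=0 gives ω₀ = 1/√(LC).
Step 2 — ω₀ = 1/√(0.05·8.35e-07) = 4894 rad/s.
Step 3 — f₀ = ω₀/(2π) = 778.9 Hz.

f₀ = 778.9 Hz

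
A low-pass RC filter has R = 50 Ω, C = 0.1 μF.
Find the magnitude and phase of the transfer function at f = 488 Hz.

Step 1 — Angular frequency: ω = 2π·488 = 3066 rad/s.
Step 2 — Transfer function: H(jω) = 1/(1 + jωRC).
Step 3 — Denominator: 1 + jωRC = 1 + j·3066·50·1e-07 = 1 + j0.01533.
Step 4 — H = 0.9998 - j0.01533.
Step 5 — Magnitude: |H| = 0.9999 (-0.0 dB); phase: φ = -0.9°.

|H| = 0.9999 (-0.0 dB), φ = -0.9°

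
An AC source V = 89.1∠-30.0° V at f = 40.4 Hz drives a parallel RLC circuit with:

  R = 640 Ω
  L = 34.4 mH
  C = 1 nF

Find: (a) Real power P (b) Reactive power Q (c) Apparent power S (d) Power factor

Step 1 — Angular frequency: ω = 2π·f = 2π·40.4 = 253.8 rad/s.
Step 2 — Component impedances:
  R: Z = R = 640 Ω
  L: Z = jωL = j·253.8·0.0344 = 0 + j8.732 Ω
  C: Z = 1/(jωC) = -j/(ω·C) = 0 - j3.939e+06 Ω
Step 3 — Parallel combination: 1/Z_total = 1/R + 1/L + 1/C; Z_total = 0.1191 + j8.731 Ω = 8.731∠89.2° Ω.
Step 4 — Source phasor: V = 89.1∠-30.0° V = 77.16 - j44.55 V.
Step 5 — Current: I = V / Z = -4.981 - j8.906 A = 10.2∠-119.2° A.
Step 6 — Complex power: S = V·I* = 12.4 + j909.1 VA.
Step 7 — Real power: P = Re(S) = 12.4 W.
Step 8 — Reactive power: Q = Im(S) = 909.1 VAR.
Step 9 — Apparent power: |S| = 909.2 VA.
Step 10 — Power factor: PF = P/|S| = 0.01364 (lagging).

(a) P = 12.4 W  (b) Q = 909.1 VAR  (c) S = 909.2 VA  (d) PF = 0.01364 (lagging)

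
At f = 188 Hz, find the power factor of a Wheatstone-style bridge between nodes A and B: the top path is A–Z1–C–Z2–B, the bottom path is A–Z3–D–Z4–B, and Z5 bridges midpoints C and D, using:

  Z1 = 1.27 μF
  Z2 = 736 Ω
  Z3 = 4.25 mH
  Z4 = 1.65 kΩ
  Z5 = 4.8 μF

Step 1 — Angular frequency: ω = 2π·f = 2π·188 = 1181 rad/s.
Step 2 — Component impedances:
  Z1: Z = 1/(jωC) = -j/(ω·C) = 0 - j666.6 Ω
  Z2: Z = R = 736 Ω
  Z3: Z = jωL = j·1181·0.00425 = 0 + j5.02 Ω
  Z4: Z = R = 1650 Ω
  Z5: Z = 1/(jωC) = -j/(ω·C) = 0 - j176.4 Ω
Step 3 — Bridge requires nodal analysis (the Z5 bridge couples midpoints C and D, so the two paths cannot be reduced to a simple series/parallel combination). Setting node B to ground and injecting 1 A at node A, the 3-node admittance system at A, C, D solves to V_A = Z_AB = 512.9 - j62.77 Ω = 516.8∠-7.0° Ω.
Step 4 — Power factor: PF = cos(φ) = Re(Z)/|Z| = 512.93/516.75 = 0.9926.
Step 5 — Type: Im(Z) = -62.77 ⇒ leading (phase φ = -7.0°).

PF = 0.9926 (leading, φ = -7.0°)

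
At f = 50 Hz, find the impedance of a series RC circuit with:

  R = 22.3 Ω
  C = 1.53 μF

Step 1 — Angular frequency: ω = 2π·f = 2π·50 = 314.2 rad/s.
Step 2 — Component impedances:
  R: Z = R = 22.3 Ω
  C: Z = 1/(jωC) = -j/(ω·C) = 0 - j2080 Ω
Step 3 — Series combination: Z_total = R + C = 22.3 - j2080 Ω = 2081∠-89.4° Ω.

Z = 22.3 - j2080 Ω = 2081∠-89.4° Ω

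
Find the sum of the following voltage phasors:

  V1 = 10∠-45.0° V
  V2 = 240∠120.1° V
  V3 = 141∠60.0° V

Step 1 — Convert each phasor to rectangular form:
  V1 = 10·(cos(-45.0°) + j·sin(-45.0°)) = 7.071 - j7.071 V
  V2 = 240·(cos(120.1°) + j·sin(120.1°)) = -120.4 + j207.6 V
  V3 = 141·(cos(60.0°) + j·sin(60.0°)) = 70.5 + j122.1 V
Step 2 — Sum components: V_total = -42.79 + j322.7 V.
Step 3 — Convert to polar: |V_total| = 325.5 V, ∠V_total = 97.6°.

V_total = 325.5∠97.6° V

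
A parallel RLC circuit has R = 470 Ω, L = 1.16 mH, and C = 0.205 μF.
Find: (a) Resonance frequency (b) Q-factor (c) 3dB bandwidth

Step 1 — Resonance: ω₀ = 1/√(LC) = 1/√(0.00116·2.05e-07) = 6.485e+04 rad/s.
Step 2 — f₀ = ω₀/(2π) = 1.032e+04 Hz.
Step 3 — Parallel Q: Q = R/(ω₀L) = 470/(6.485e+04·0.00116) = 6.248.
Step 4 — Bandwidth: Δω = ω₀/Q = 1.038e+04 rad/s; BW = Δω/(2π) = 1652 Hz.

(a) f₀ = 1.032e+04 Hz  (b) Q = 6.248  (c) BW = 1652 Hz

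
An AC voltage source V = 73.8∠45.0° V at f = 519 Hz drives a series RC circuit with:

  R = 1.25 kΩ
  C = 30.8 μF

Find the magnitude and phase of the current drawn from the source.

Step 1 — Angular frequency: ω = 2π·f = 2π·519 = 3261 rad/s.
Step 2 — Component impedances:
  R: Z = R = 1250 Ω
  C: Z = 1/(jωC) = -j/(ω·C) = 0 - j9.956 Ω
Step 3 — Series combination: Z_total = R + C = 1250 - j9.956 Ω = 1250∠-0.5° Ω.
Step 4 — Source phasor: V = 73.8∠45.0° V = 52.18 + j52.18 V.
Step 5 — Ohm's law: I = V / Z_total = (52.18 + j52.18) / (1250 - j9.956) = 0.04141 + j0.04208 A.
Step 6 — Convert to polar: |I| = 0.05904 A, ∠I = 45.5°.

I = 0.05904∠45.5° A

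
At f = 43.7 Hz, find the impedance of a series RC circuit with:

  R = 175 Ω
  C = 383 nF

Step 1 — Angular frequency: ω = 2π·f = 2π·43.7 = 274.6 rad/s.
Step 2 — Component impedances:
  R: Z = R = 175 Ω
  C: Z = 1/(jωC) = -j/(ω·C) = 0 - j9509 Ω
Step 3 — Series combination: Z_total = R + C = 175 - j9509 Ω = 9511∠-88.9° Ω.

Z = 175 - j9509 Ω = 9511∠-88.9° Ω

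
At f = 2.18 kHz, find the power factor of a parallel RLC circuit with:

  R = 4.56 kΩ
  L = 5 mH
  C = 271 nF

Step 1 — Angular frequency: ω = 2π·f = 2π·2180 = 1.37e+04 rad/s.
Step 2 — Component impedances:
  R: Z = R = 4560 Ω
  L: Z = jωL = j·1.37e+04·0.005 = 0 + j68.49 Ω
  C: Z = 1/(jωC) = -j/(ω·C) = 0 - j269.4 Ω
Step 3 — Parallel combination: 1/Z_total = 1/R + 1/L + 1/C; Z_total = 1.849 + j91.8 Ω = 91.81∠88.8° Ω.
Step 4 — Power factor: PF = cos(φ) = Re(Z)/|Z| = 1.8486/91.814 = 0.02013.
Step 5 — Type: Im(Z) = 91.8 ⇒ lagging (phase φ = 88.8°).

PF = 0.02013 (lagging, φ = 88.8°)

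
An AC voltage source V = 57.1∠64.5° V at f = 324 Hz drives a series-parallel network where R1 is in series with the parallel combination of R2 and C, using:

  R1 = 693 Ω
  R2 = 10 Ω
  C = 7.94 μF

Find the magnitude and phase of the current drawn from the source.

Step 1 — Angular frequency: ω = 2π·f = 2π·324 = 2036 rad/s.
Step 2 — Component impedances:
  R1: Z = R = 693 Ω
  R2: Z = R = 10 Ω
  C: Z = 1/(jωC) = -j/(ω·C) = 0 - j61.87 Ω
Step 3 — Parallel branch: R2 || C = 1/(1/R2 + 1/C) = 9.745 - j1.575 Ω.
Step 4 — Series with R1: Z_total = R1 + (R2 || C) = 702.7 - j1.575 Ω = 702.7∠-0.1° Ω.
Step 5 — Source phasor: V = 57.1∠64.5° V = 24.58 + j51.54 V.
Step 6 — Ohm's law: I = V / Z_total = (24.58 + j51.54) / (702.7 - j1.575) = 0.03482 + j0.07342 A.
Step 7 — Convert to polar: |I| = 0.08125 A, ∠I = 64.6°.

I = 0.08125∠64.6° A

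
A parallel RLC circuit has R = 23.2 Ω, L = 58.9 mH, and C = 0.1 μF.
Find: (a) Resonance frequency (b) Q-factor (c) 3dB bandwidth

Step 1 — Resonance: ω₀ = 1/√(LC) = 1/√(0.0589·1e-07) = 1.303e+04 rad/s.
Step 2 — f₀ = ω₀/(2π) = 2074 Hz.
Step 3 — Parallel Q: Q = R/(ω₀L) = 23.2/(1.303e+04·0.0589) = 0.03023.
Step 4 — Bandwidth: Δω = ω₀/Q = 4.31e+05 rad/s; BW = Δω/(2π) = 6.86e+04 Hz.

(a) f₀ = 2074 Hz  (b) Q = 0.03023  (c) BW = 6.86e+04 Hz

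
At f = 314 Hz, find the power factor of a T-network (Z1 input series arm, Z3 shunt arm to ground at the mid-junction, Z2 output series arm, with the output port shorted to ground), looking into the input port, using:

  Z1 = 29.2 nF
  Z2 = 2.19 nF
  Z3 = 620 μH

Step 1 — Angular frequency: ω = 2π·f = 2π·314 = 1973 rad/s.
Step 2 — Component impedances:
  Z1: Z = 1/(jωC) = -j/(ω·C) = 0 - j1.736e+04 Ω
  Z2: Z = 1/(jωC) = -j/(ω·C) = 0 - j2.314e+05 Ω
  Z3: Z = jωL = j·1973·0.00062 = 0 + j1.223 Ω
Step 3 — With the output port shorted to ground, the output series arm Z2 runs from the junction to ground; the shunt arm Z3 also runs from the junction to ground. They appear in parallel: Z3 || Z2 = 0 + j1.223 Ω.
Step 4 — Series with input arm Z1: Z_in = Z1 + (Z3 || Z2) = 0 - j1.736e+04 Ω = 1.736e+04∠-90.0° Ω.
Step 5 — Power factor: PF = cos(φ) = Re(Z)/|Z| = 0/1.736e+04 = 0.
Step 6 — Type: Im(Z) = -1.736e+04 ⇒ leading (phase φ = -90.0°).

PF = 0 (leading, φ = -90.0°)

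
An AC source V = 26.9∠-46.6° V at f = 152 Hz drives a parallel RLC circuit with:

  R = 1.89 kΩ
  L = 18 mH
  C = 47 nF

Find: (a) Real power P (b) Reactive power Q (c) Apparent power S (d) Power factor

Step 1 — Angular frequency: ω = 2π·f = 2π·152 = 955 rad/s.
Step 2 — Component impedances:
  R: Z = R = 1890 Ω
  L: Z = jωL = j·955·0.018 = 0 + j17.19 Ω
  C: Z = 1/(jωC) = -j/(ω·C) = 0 - j2.228e+04 Ω
Step 3 — Parallel combination: 1/Z_total = 1/R + 1/L + 1/C; Z_total = 0.1566 + j17.2 Ω = 17.2∠89.5° Ω.
Step 4 — Source phasor: V = 26.9∠-46.6° V = 18.48 - j19.54 V.
Step 5 — Current: I = V / Z = -1.126 - j1.085 A = 1.564∠-136.1° A.
Step 6 — Complex power: S = V·I* = 0.3829 + j42.06 VA.
Step 7 — Real power: P = Re(S) = 0.3829 W.
Step 8 — Reactive power: Q = Im(S) = 42.06 VAR.
Step 9 — Apparent power: |S| = 42.06 VA.
Step 10 — Power factor: PF = P/|S| = 0.009102 (lagging).

(a) P = 0.3829 W  (b) Q = 42.06 VAR  (c) S = 42.06 VA  (d) PF = 0.009102 (lagging)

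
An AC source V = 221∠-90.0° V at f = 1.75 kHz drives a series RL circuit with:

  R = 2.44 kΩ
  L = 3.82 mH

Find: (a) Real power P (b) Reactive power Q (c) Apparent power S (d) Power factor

Step 1 — Angular frequency: ω = 2π·f = 2π·1750 = 1.1e+04 rad/s.
Step 2 — Component impedances:
  R: Z = R = 2440 Ω
  L: Z = jωL = j·1.1e+04·0.00382 = 0 + j42 Ω
Step 3 — Series combination: Z_total = R + L = 2440 + j42 Ω = 2440∠1.0° Ω.
Step 4 — Source phasor: V = 221∠-90.0° V = 0 - j221 V.
Step 5 — Current: I = V / Z = -0.001559 - j0.09055 A = 0.09056∠-91.0° A.
Step 6 — Complex power: S = V·I* = 20.01 + j0.3445 VA.
Step 7 — Real power: P = Re(S) = 20.01 W.
Step 8 — Reactive power: Q = Im(S) = 0.3445 VAR.
Step 9 — Apparent power: |S| = 20.01 VA.
Step 10 — Power factor: PF = P/|S| = 0.9999 (lagging).

(a) P = 20.01 W  (b) Q = 0.3445 VAR  (c) S = 20.01 VA  (d) PF = 0.9999 (lagging)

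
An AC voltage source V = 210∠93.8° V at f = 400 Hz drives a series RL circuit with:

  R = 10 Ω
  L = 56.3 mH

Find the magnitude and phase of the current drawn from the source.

Step 1 — Angular frequency: ω = 2π·f = 2π·400 = 2513 rad/s.
Step 2 — Component impedances:
  R: Z = R = 10 Ω
  L: Z = jωL = j·2513·0.0563 = 0 + j141.5 Ω
Step 3 — Series combination: Z_total = R + L = 10 + j141.5 Ω = 141.9∠86.0° Ω.
Step 4 — Source phasor: V = 210∠93.8° V = -13.92 + j209.5 V.
Step 5 — Ohm's law: I = V / Z_total = (-13.92 + j209.5) / (10 + j141.5) = 1.467 + j0.202 A.
Step 6 — Convert to polar: |I| = 1.48 A, ∠I = 7.8°.

I = 1.48∠7.8° A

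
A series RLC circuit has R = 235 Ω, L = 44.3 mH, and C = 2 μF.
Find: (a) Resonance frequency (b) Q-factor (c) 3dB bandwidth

Step 1 — Resonance: ω₀ = 1/√(LC) = 1/√(0.0443·2e-06) = 3360 rad/s.
Step 2 — f₀ = ω₀/(2π) = 534.7 Hz.
Step 3 — Series Q: Q = ω₀L/R = 3360·0.0443/235 = 0.6333.
Step 4 — Bandwidth: Δω = ω₀/Q = 5305 rad/s; BW = Δω/(2π) = 844.3 Hz.

(a) f₀ = 534.7 Hz  (b) Q = 0.6333  (c) BW = 844.3 Hz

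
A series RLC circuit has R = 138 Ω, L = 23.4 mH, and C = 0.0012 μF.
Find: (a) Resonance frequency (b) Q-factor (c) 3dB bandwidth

Step 1 — Resonance condition Im(Z)=0 gives ω₀ = 1/√(LC).
Step 2 — ω₀ = 1/√(0.0234·1.2e-09) = 1.887e+05 rad/s.
Step 3 — f₀ = ω₀/(2π) = 3.003e+04 Hz.
Step 4 — Series Q: Q = ω₀L/R = 1.887e+05·0.0234/138 = 32.
Step 5 — 3dB bandwidth: Δω = ω₀/Q = 5897 rad/s; BW = Δω/(2π) = 938.6 Hz.

(a) f₀ = 3.003e+04 Hz  (b) Q = 32  (c) BW = 938.6 Hz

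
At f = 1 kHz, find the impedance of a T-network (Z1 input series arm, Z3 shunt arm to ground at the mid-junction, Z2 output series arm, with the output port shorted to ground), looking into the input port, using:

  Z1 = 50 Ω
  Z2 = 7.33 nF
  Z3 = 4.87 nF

Step 1 — Angular frequency: ω = 2π·f = 2π·1000 = 6283 rad/s.
Step 2 — Component impedances:
  Z1: Z = R = 50 Ω
  Z2: Z = 1/(jωC) = -j/(ω·C) = 0 - j2.171e+04 Ω
  Z3: Z = 1/(jωC) = -j/(ω·C) = 0 - j3.268e+04 Ω
Step 3 — With the output port shorted to ground, the output series arm Z2 runs from the junction to ground; the shunt arm Z3 also runs from the junction to ground. They appear in parallel: Z3 || Z2 = 0 - j1.305e+04 Ω.
Step 4 — Series with input arm Z1: Z_in = Z1 + (Z3 || Z2) = 50 - j1.305e+04 Ω = 1.305e+04∠-89.8° Ω.

Z = 50 - j1.305e+04 Ω = 1.305e+04∠-89.8° Ω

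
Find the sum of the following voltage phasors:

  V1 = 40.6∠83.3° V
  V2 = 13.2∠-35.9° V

Step 1 — Convert each phasor to rectangular form:
  V1 = 40.6·(cos(83.3°) + j·sin(83.3°)) = 4.737 + j40.32 V
  V2 = 13.2·(cos(-35.9°) + j·sin(-35.9°)) = 10.69 - j7.74 V
Step 2 — Sum components: V_total = 15.43 + j32.58 V.
Step 3 — Convert to polar: |V_total| = 36.05 V, ∠V_total = 64.7°.

V_total = 36.05∠64.7° V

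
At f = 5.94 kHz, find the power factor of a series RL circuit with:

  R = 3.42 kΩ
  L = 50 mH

Step 1 — Angular frequency: ω = 2π·f = 2π·5940 = 3.732e+04 rad/s.
Step 2 — Component impedances:
  R: Z = R = 3420 Ω
  L: Z = jωL = j·3.732e+04·0.05 = 0 + j1866 Ω
Step 3 — Series combination: Z_total = R + L = 3420 + j1866 Ω = 3896∠28.6° Ω.
Step 4 — Power factor: PF = cos(φ) = Re(Z)/|Z| = 3420/3896 = 0.8778.
Step 5 — Type: Im(Z) = 1866 ⇒ lagging (phase φ = 28.6°).

PF = 0.8778 (lagging, φ = 28.6°)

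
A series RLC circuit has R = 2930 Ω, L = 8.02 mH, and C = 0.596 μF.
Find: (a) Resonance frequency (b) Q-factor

Step 1 — Resonance condition Im(Z)=0 gives ω₀ = 1/√(LC).
Step 2 — ω₀ = 1/√(0.00802·5.96e-07) = 1.446e+04 rad/s.
Step 3 — f₀ = ω₀/(2π) = 2302 Hz.
Step 4 — Series Q: Q = ω₀L/R = 1.446e+04·0.00802/2930 = 0.03959.

(a) f₀ = 2302 Hz  (b) Q = 0.03959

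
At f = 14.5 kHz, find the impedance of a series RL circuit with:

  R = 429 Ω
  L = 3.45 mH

Step 1 — Angular frequency: ω = 2π·f = 2π·1.45e+04 = 9.111e+04 rad/s.
Step 2 — Component impedances:
  R: Z = R = 429 Ω
  L: Z = jωL = j·9.111e+04·0.00345 = 0 + j314.3 Ω
Step 3 — Series combination: Z_total = R + L = 429 + j314.3 Ω = 531.8∠36.2° Ω.

Z = 429 + j314.3 Ω = 531.8∠36.2° Ω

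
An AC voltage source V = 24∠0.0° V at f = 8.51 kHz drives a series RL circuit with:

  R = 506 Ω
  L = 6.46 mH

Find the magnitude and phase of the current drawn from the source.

Step 1 — Angular frequency: ω = 2π·f = 2π·8510 = 5.347e+04 rad/s.
Step 2 — Component impedances:
  R: Z = R = 506 Ω
  L: Z = jωL = j·5.347e+04·0.00646 = 0 + j345.4 Ω
Step 3 — Series combination: Z_total = R + L = 506 + j345.4 Ω = 612.7∠34.3° Ω.
Step 4 — Source phasor: V = 24∠0.0° V = 24 V.
Step 5 — Ohm's law: I = V / Z_total = (24) / (506 + j345.4) = 0.03235 - j0.02209 A.
Step 6 — Convert to polar: |I| = 0.03917 A, ∠I = -34.3°.

I = 0.03917∠-34.3° A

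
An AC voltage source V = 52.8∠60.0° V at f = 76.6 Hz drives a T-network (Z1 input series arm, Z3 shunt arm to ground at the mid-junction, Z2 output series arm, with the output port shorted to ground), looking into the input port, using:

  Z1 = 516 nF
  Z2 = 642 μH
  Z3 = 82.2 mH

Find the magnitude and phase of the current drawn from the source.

Step 1 — Angular frequency: ω = 2π·f = 2π·76.6 = 481.3 rad/s.
Step 2 — Component impedances:
  Z1: Z = 1/(jωC) = -j/(ω·C) = 0 - j4027 Ω
  Z2: Z = jωL = j·481.3·0.000642 = 0 + j0.309 Ω
  Z3: Z = jωL = j·481.3·0.0822 = 0 + j39.56 Ω
Step 3 — With the output port shorted to ground, the output series arm Z2 runs from the junction to ground; the shunt arm Z3 also runs from the junction to ground. They appear in parallel: Z3 || Z2 = 0 + j0.3066 Ω.
Step 4 — Series with input arm Z1: Z_in = Z1 + (Z3 || Z2) = 0 - j4026 Ω = 4026∠-90.0° Ω.
Step 5 — Source phasor: V = 52.8∠60.0° V = 26.4 + j45.73 V.
Step 6 — Ohm's law: I = V / Z_total = (26.4 + j45.73) / (0 - j4026) = -0.01136 + j0.006557 A.
Step 7 — Convert to polar: |I| = 0.01311 A, ∠I = 150.0°.

I = 0.01311∠150.0° A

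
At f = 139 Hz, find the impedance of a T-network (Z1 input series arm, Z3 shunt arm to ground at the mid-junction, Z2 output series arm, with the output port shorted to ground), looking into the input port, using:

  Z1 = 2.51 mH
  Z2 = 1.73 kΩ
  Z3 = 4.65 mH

Step 1 — Angular frequency: ω = 2π·f = 2π·139 = 873.4 rad/s.
Step 2 — Component impedances:
  Z1: Z = jωL = j·873.4·0.00251 = 0 + j2.192 Ω
  Z2: Z = R = 1730 Ω
  Z3: Z = jωL = j·873.4·0.00465 = 0 + j4.061 Ω
Step 3 — With the output port shorted to ground, the output series arm Z2 runs from the junction to ground; the shunt arm Z3 also runs from the junction to ground. They appear in parallel: Z3 || Z2 = 0.009533 + j4.061 Ω.
Step 4 — Series with input arm Z1: Z_in = Z1 + (Z3 || Z2) = 0.009533 + j6.253 Ω = 6.253∠89.9° Ω.

Z = 0.009533 + j6.253 Ω = 6.253∠89.9° Ω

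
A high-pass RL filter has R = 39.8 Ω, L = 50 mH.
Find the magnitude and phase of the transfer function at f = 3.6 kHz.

Step 1 — Angular frequency: ω = 2π·3600 = 2.262e+04 rad/s.
Step 2 — Transfer function: H(jω) = jωL/(R + jωL).
Step 3 — Numerator jωL = j·1131; denominator R + jωL = 39.8 + j1131.
Step 4 — H = 0.9988 + j0.03515.
Step 5 — Magnitude: |H| = 0.9994 (-0.0 dB); phase: φ = 2.0°.

|H| = 0.9994 (-0.0 dB), φ = 2.0°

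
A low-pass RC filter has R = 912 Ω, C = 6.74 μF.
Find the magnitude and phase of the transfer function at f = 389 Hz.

Step 1 — Angular frequency: ω = 2π·389 = 2444 rad/s.
Step 2 — Transfer function: H(jω) = 1/(1 + jωRC).
Step 3 — Denominator: 1 + jωRC = 1 + j·2444·912·6.74e-06 = 1 + j15.02.
Step 4 — H = 0.004411 - j0.06627.
Step 5 — Magnitude: |H| = 0.06641 (-23.6 dB); phase: φ = -86.2°.

|H| = 0.06641 (-23.6 dB), φ = -86.2°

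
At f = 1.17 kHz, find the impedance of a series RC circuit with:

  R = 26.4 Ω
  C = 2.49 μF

Step 1 — Angular frequency: ω = 2π·f = 2π·1170 = 7351 rad/s.
Step 2 — Component impedances:
  R: Z = R = 26.4 Ω
  C: Z = 1/(jωC) = -j/(ω·C) = 0 - j54.63 Ω
Step 3 — Series combination: Z_total = R + C = 26.4 - j54.63 Ω = 60.67∠-64.2° Ω.

Z = 26.4 - j54.63 Ω = 60.67∠-64.2° Ω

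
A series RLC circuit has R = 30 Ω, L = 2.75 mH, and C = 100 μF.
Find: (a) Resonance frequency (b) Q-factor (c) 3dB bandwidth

Step 1 — Resonance condition Im(Z)=0 gives ω₀ = 1/√(LC).
Step 2 — ω₀ = 1/√(0.00275·0.0001) = 1907 rad/s.
Step 3 — f₀ = ω₀/(2π) = 303.5 Hz.
Step 4 — Series Q: Q = ω₀L/R = 1907·0.00275/30 = 0.1748.
Step 5 — 3dB bandwidth: Δω = ω₀/Q = 1.091e+04 rad/s; BW = Δω/(2π) = 1736 Hz.

(a) f₀ = 303.5 Hz  (b) Q = 0.1748  (c) BW = 1736 Hz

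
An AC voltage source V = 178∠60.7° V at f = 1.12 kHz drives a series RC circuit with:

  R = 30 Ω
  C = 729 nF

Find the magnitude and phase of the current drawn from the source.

Step 1 — Angular frequency: ω = 2π·f = 2π·1120 = 7037 rad/s.
Step 2 — Component impedances:
  R: Z = R = 30 Ω
  C: Z = 1/(jωC) = -j/(ω·C) = 0 - j194.9 Ω
Step 3 — Series combination: Z_total = R + C = 30 - j194.9 Ω = 197.2∠-81.3° Ω.
Step 4 — Source phasor: V = 178∠60.7° V = 87.11 + j155.2 V.
Step 5 — Ohm's law: I = V / Z_total = (87.11 + j155.2) / (30 - j194.9) = -0.7107 + j0.5563 A.
Step 6 — Convert to polar: |I| = 0.9025 A, ∠I = 142.0°.

I = 0.9025∠142.0° A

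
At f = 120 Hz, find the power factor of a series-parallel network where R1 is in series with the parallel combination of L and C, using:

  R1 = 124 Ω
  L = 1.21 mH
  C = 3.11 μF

Step 1 — Angular frequency: ω = 2π·f = 2π·120 = 754 rad/s.
Step 2 — Component impedances:
  R1: Z = R = 124 Ω
  L: Z = jωL = j·754·0.00121 = 0 + j0.9123 Ω
  C: Z = 1/(jωC) = -j/(ω·C) = 0 - j426.5 Ω
Step 3 — Parallel branch: L || C = 1/(1/L + 1/C) = 0 + j0.9143 Ω.
Step 4 — Series with R1: Z_total = R1 + (L || C) = 124 + j0.9143 Ω = 124∠0.4° Ω.
Step 5 — Power factor: PF = cos(φ) = Re(Z)/|Z| = 124/124 = 1.
Step 6 — Type: Im(Z) = 0.9143 ⇒ lagging (phase φ = 0.4°).

PF = 1 (lagging, φ = 0.4°)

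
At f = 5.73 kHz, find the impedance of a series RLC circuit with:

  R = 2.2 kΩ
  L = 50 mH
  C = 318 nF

Step 1 — Angular frequency: ω = 2π·f = 2π·5730 = 3.6e+04 rad/s.
Step 2 — Component impedances:
  R: Z = R = 2200 Ω
  L: Z = jωL = j·3.6e+04·0.05 = 0 + j1800 Ω
  C: Z = 1/(jωC) = -j/(ω·C) = 0 - j87.35 Ω
Step 3 — Series combination: Z_total = R + L + C = 2200 + j1713 Ω = 2788∠37.9° Ω.

Z = 2200 + j1713 Ω = 2788∠37.9° Ω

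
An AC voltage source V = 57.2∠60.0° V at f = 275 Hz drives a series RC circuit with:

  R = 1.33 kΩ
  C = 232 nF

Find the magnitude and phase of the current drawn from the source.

Step 1 — Angular frequency: ω = 2π·f = 2π·275 = 1728 rad/s.
Step 2 — Component impedances:
  R: Z = R = 1330 Ω
  C: Z = 1/(jωC) = -j/(ω·C) = 0 - j2495 Ω
Step 3 — Series combination: Z_total = R + C = 1330 - j2495 Ω = 2827∠-61.9° Ω.
Step 4 — Source phasor: V = 57.2∠60.0° V = 28.6 + j49.54 V.
Step 5 — Ohm's law: I = V / Z_total = (28.6 + j49.54) / (1330 - j2495) = -0.0107 + j0.01717 A.
Step 6 — Convert to polar: |I| = 0.02023 A, ∠I = 121.9°.

I = 0.02023∠121.9° A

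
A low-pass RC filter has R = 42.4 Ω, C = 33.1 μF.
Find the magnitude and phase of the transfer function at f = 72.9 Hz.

Step 1 — Angular frequency: ω = 2π·72.9 = 458 rad/s.
Step 2 — Transfer function: H(jω) = 1/(1 + jωRC).
Step 3 — Denominator: 1 + jωRC = 1 + j·458·42.4·3.31e-05 = 1 + j0.6428.
Step 4 — H = 0.7076 - j0.4549.
Step 5 — Magnitude: |H| = 0.8412 (-1.5 dB); phase: φ = -32.7°.

|H| = 0.8412 (-1.5 dB), φ = -32.7°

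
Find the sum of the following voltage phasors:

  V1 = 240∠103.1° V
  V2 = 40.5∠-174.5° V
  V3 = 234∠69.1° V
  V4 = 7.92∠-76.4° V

Step 1 — Convert each phasor to rectangular form:
  V1 = 240·(cos(103.1°) + j·sin(103.1°)) = -54.4 + j233.8 V
  V2 = 40.5·(cos(-174.5°) + j·sin(-174.5°)) = -40.31 - j3.882 V
  V3 = 234·(cos(69.1°) + j·sin(69.1°)) = 83.48 + j218.6 V
  V4 = 7.92·(cos(-76.4°) + j·sin(-76.4°)) = 1.862 - j7.698 V
Step 2 — Sum components: V_total = -9.371 + j440.8 V.
Step 3 — Convert to polar: |V_total| = 440.9 V, ∠V_total = 91.2°.

V_total = 440.9∠91.2° V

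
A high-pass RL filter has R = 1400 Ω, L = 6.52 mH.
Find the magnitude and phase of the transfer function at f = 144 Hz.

Step 1 — Angular frequency: ω = 2π·144 = 904.8 rad/s.
Step 2 — Transfer function: H(jω) = jωL/(R + jωL).
Step 3 — Numerator jωL = j·5.899; denominator R + jωL = 1400 + j5.899.
Step 4 — H = 1.775e-05 + j0.004214.
Step 5 — Magnitude: |H| = 0.004214 (-47.5 dB); phase: φ = 89.8°.

|H| = 0.004214 (-47.5 dB), φ = 89.8°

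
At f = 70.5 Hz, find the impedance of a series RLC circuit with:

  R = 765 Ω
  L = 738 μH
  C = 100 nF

Step 1 — Angular frequency: ω = 2π·f = 2π·70.5 = 443 rad/s.
Step 2 — Component impedances:
  R: Z = R = 765 Ω
  L: Z = jωL = j·443·0.000738 = 0 + j0.3269 Ω
  C: Z = 1/(jωC) = -j/(ω·C) = 0 - j2.258e+04 Ω
Step 3 — Series combination: Z_total = R + L + C = 765 - j2.257e+04 Ω = 2.259e+04∠-88.1° Ω.

Z = 765 - j2.257e+04 Ω = 2.259e+04∠-88.1° Ω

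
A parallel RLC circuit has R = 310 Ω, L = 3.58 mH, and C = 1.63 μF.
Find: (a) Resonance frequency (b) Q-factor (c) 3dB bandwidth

Step 1 — Resonance: ω₀ = 1/√(LC) = 1/√(0.00358·1.63e-06) = 1.309e+04 rad/s.
Step 2 — f₀ = ω₀/(2π) = 2083 Hz.
Step 3 — Parallel Q: Q = R/(ω₀L) = 310/(1.309e+04·0.00358) = 6.615.
Step 4 — Bandwidth: Δω = ω₀/Q = 1979 rad/s; BW = Δω/(2π) = 315 Hz.

(a) f₀ = 2083 Hz  (b) Q = 6.615  (c) BW = 315 Hz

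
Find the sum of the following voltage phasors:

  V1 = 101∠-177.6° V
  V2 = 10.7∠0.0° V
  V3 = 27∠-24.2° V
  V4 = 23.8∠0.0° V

Step 1 — Convert each phasor to rectangular form:
  V1 = 101·(cos(-177.6°) + j·sin(-177.6°)) = -100.9 - j4.229 V
  V2 = 10.7·(cos(0.0°) + j·sin(0.0°)) = 10.7 V
  V3 = 27·(cos(-24.2°) + j·sin(-24.2°)) = 24.63 - j11.07 V
  V4 = 23.8·(cos(0.0°) + j·sin(0.0°)) = 23.8 V
Step 2 — Sum components: V_total = -41.78 - j15.3 V.
Step 3 — Convert to polar: |V_total| = 44.5 V, ∠V_total = -159.9°.

V_total = 44.5∠-159.9° V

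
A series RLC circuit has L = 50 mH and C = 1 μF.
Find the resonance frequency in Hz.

Step 1 — Resonance condition Im(Z)=0 gives ω₀ = 1/√(LC).
Step 2 — ω₀ = 1/√(0.05·1e-06) = 4472 rad/s.
Step 3 — f₀ = ω₀/(2π) = 711.8 Hz.

f₀ = 711.8 Hz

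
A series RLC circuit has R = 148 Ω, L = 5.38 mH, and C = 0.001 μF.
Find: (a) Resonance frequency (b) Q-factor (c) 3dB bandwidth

Step 1 — Resonance condition Im(Z)=0 gives ω₀ = 1/√(LC).
Step 2 — ω₀ = 1/√(0.00538·1e-09) = 4.311e+05 rad/s.
Step 3 — f₀ = ω₀/(2π) = 6.862e+04 Hz.
Step 4 — Series Q: Q = ω₀L/R = 4.311e+05·0.00538/148 = 15.67.
Step 5 — 3dB bandwidth: Δω = ω₀/Q = 2.751e+04 rad/s; BW = Δω/(2π) = 4378 Hz.

(a) f₀ = 6.862e+04 Hz  (b) Q = 15.67  (c) BW = 4378 Hz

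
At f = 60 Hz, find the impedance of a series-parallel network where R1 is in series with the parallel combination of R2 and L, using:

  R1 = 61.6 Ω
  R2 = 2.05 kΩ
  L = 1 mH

Step 1 — Angular frequency: ω = 2π·f = 2π·60 = 377 rad/s.
Step 2 — Component impedances:
  R1: Z = R = 61.6 Ω
  R2: Z = R = 2050 Ω
  L: Z = jωL = j·377·0.001 = 0 + j0.377 Ω
Step 3 — Parallel branch: R2 || L = 1/(1/R2 + 1/L) = 6.933e-05 + j0.377 Ω.
Step 4 — Series with R1: Z_total = R1 + (R2 || L) = 61.6 + j0.377 Ω = 61.6∠0.4° Ω.

Z = 61.6 + j0.377 Ω = 61.6∠0.4° Ω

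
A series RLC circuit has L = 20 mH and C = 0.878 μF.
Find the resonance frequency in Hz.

Step 1 — Resonance condition Im(Z)=0 gives ω₀ = 1/√(LC).
Step 2 — ω₀ = 1/√(0.02·8.78e-07) = 7546 rad/s.
Step 3 — f₀ = ω₀/(2π) = 1201 Hz.

f₀ = 1201 Hz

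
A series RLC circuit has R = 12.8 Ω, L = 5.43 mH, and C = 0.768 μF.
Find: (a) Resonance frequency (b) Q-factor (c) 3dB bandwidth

Step 1 — Resonance: ω₀ = 1/√(LC) = 1/√(0.00543·7.68e-07) = 1.549e+04 rad/s.
Step 2 — f₀ = ω₀/(2π) = 2465 Hz.
Step 3 — Series Q: Q = ω₀L/R = 1.549e+04·0.00543/12.8 = 6.569.
Step 4 — Bandwidth: Δω = ω₀/Q = 2357 rad/s; BW = Δω/(2π) = 375.2 Hz.

(a) f₀ = 2465 Hz  (b) Q = 6.569  (c) BW = 375.2 Hz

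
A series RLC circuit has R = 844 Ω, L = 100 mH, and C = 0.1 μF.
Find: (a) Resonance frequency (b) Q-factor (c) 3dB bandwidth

Step 1 — Resonance: ω₀ = 1/√(LC) = 1/√(0.1·1e-07) = 1e+04 rad/s.
Step 2 — f₀ = ω₀/(2π) = 1592 Hz.
Step 3 — Series Q: Q = ω₀L/R = 1e+04·0.1/844 = 1.185.
Step 4 — Bandwidth: Δω = ω₀/Q = 8440 rad/s; BW = Δω/(2π) = 1343 Hz.

(a) f₀ = 1592 Hz  (b) Q = 1.185  (c) BW = 1343 Hz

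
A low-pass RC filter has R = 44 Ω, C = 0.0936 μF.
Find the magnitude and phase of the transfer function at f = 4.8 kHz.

Step 1 — Angular frequency: ω = 2π·4800 = 3.016e+04 rad/s.
Step 2 — Transfer function: H(jω) = 1/(1 + jωRC).
Step 3 — Denominator: 1 + jωRC = 1 + j·3.016e+04·44·9.36e-08 = 1 + j0.1242.
Step 4 — H = 0.9848 - j0.1223.
Step 5 — Magnitude: |H| = 0.9924 (-0.1 dB); phase: φ = -7.1°.

|H| = 0.9924 (-0.1 dB), φ = -7.1°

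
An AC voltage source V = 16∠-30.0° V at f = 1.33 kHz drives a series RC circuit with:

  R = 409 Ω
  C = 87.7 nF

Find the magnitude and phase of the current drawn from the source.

Step 1 — Angular frequency: ω = 2π·f = 2π·1330 = 8357 rad/s.
Step 2 — Component impedances:
  R: Z = R = 409 Ω
  C: Z = 1/(jωC) = -j/(ω·C) = 0 - j1364 Ω
Step 3 — Series combination: Z_total = R + C = 409 - j1364 Ω = 1424∠-73.3° Ω.
Step 4 — Source phasor: V = 16∠-30.0° V = 13.86 - j8 V.
Step 5 — Ohm's law: I = V / Z_total = (13.86 - j8) / (409 - j1364) = 0.008173 + j0.007705 A.
Step 6 — Convert to polar: |I| = 0.01123 A, ∠I = 43.3°.

I = 0.01123∠43.3° A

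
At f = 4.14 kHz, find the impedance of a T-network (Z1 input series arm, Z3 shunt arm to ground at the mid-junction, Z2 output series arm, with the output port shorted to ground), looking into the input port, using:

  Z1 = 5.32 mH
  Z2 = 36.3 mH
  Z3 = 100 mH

Step 1 — Angular frequency: ω = 2π·f = 2π·4140 = 2.601e+04 rad/s.
Step 2 — Component impedances:
  Z1: Z = jωL = j·2.601e+04·0.00532 = 0 + j138.4 Ω
  Z2: Z = jωL = j·2.601e+04·0.0363 = 0 + j944.2 Ω
  Z3: Z = jωL = j·2.601e+04·0.1 = 0 + j2601 Ω
Step 3 — With the output port shorted to ground, the output series arm Z2 runs from the junction to ground; the shunt arm Z3 also runs from the junction to ground. They appear in parallel: Z3 || Z2 = 0 + j692.8 Ω.
Step 4 — Series with input arm Z1: Z_in = Z1 + (Z3 || Z2) = 0 + j831.2 Ω = 831.2∠90.0° Ω.

Z = 0 + j831.2 Ω = 831.2∠90.0° Ω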